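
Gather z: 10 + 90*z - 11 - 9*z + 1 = 81*z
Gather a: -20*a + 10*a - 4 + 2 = -10*a - 2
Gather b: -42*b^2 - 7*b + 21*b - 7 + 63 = -42*b^2 + 14*b + 56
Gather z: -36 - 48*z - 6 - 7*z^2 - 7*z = -7*z^2 - 55*z - 42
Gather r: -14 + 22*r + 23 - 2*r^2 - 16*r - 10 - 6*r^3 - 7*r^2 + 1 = -6*r^3 - 9*r^2 + 6*r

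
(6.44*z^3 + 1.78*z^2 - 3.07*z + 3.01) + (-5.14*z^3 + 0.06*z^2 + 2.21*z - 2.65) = 1.3*z^3 + 1.84*z^2 - 0.86*z + 0.36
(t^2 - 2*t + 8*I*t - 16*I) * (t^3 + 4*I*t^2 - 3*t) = t^5 - 2*t^4 + 12*I*t^4 - 35*t^3 - 24*I*t^3 + 70*t^2 - 24*I*t^2 + 48*I*t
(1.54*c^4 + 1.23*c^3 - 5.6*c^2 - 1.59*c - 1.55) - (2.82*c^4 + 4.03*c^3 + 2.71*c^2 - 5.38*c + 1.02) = -1.28*c^4 - 2.8*c^3 - 8.31*c^2 + 3.79*c - 2.57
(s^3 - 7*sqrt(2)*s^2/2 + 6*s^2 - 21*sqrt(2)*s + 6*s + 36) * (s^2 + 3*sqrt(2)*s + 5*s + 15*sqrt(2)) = s^5 - sqrt(2)*s^4/2 + 11*s^4 - 11*sqrt(2)*s^3/2 + 15*s^3 - 165*s^2 + 3*sqrt(2)*s^2 - 450*s + 198*sqrt(2)*s + 540*sqrt(2)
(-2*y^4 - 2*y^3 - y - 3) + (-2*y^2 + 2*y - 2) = -2*y^4 - 2*y^3 - 2*y^2 + y - 5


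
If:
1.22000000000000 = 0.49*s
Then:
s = 2.49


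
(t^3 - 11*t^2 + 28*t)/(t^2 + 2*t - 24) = t*(t - 7)/(t + 6)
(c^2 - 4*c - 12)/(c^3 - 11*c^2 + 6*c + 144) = (c + 2)/(c^2 - 5*c - 24)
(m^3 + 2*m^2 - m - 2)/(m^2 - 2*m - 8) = (m^2 - 1)/(m - 4)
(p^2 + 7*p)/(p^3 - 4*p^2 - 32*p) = (p + 7)/(p^2 - 4*p - 32)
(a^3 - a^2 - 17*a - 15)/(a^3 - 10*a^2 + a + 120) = (a + 1)/(a - 8)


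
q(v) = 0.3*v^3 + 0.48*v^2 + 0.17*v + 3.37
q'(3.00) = 11.15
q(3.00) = 16.30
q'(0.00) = 0.17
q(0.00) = 3.37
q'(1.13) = 2.40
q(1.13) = 4.61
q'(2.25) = 6.89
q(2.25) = 9.60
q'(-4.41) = 13.44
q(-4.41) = -13.77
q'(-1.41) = 0.61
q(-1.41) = 3.24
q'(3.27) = 12.93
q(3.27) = 19.55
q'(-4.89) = 17.00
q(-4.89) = -21.06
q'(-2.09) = 2.09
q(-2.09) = 2.37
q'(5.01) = 27.57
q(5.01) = 54.00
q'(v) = 0.9*v^2 + 0.96*v + 0.17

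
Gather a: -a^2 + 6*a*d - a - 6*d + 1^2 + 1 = -a^2 + a*(6*d - 1) - 6*d + 2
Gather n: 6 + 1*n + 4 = n + 10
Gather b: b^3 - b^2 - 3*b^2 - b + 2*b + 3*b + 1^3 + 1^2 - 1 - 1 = b^3 - 4*b^2 + 4*b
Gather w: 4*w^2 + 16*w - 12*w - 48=4*w^2 + 4*w - 48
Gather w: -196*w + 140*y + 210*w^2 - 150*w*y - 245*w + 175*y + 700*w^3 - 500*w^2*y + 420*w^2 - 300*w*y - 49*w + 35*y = 700*w^3 + w^2*(630 - 500*y) + w*(-450*y - 490) + 350*y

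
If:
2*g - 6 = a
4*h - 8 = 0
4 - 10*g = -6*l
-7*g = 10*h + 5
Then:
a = -92/7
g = -25/7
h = 2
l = -139/21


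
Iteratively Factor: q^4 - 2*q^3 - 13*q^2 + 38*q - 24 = (q + 4)*(q^3 - 6*q^2 + 11*q - 6) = (q - 1)*(q + 4)*(q^2 - 5*q + 6) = (q - 3)*(q - 1)*(q + 4)*(q - 2)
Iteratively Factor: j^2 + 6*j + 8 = (j + 2)*(j + 4)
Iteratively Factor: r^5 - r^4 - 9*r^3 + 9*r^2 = (r - 1)*(r^4 - 9*r^2) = (r - 3)*(r - 1)*(r^3 + 3*r^2) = (r - 3)*(r - 1)*(r + 3)*(r^2) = r*(r - 3)*(r - 1)*(r + 3)*(r)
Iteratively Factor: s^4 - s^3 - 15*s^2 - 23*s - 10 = (s + 1)*(s^3 - 2*s^2 - 13*s - 10) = (s + 1)^2*(s^2 - 3*s - 10) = (s + 1)^2*(s + 2)*(s - 5)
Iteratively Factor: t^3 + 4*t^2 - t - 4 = (t + 1)*(t^2 + 3*t - 4) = (t - 1)*(t + 1)*(t + 4)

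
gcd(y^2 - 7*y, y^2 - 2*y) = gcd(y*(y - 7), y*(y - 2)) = y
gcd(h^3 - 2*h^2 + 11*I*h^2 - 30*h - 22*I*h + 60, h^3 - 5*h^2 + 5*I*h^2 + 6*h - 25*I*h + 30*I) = h^2 + h*(-2 + 5*I) - 10*I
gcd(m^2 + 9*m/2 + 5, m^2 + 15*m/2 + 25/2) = m + 5/2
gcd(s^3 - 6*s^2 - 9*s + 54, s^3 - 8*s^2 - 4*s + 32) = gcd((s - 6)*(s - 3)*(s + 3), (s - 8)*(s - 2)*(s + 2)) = 1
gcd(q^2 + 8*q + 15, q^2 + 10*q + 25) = q + 5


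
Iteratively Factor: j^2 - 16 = (j - 4)*(j + 4)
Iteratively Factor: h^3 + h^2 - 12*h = (h)*(h^2 + h - 12) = h*(h - 3)*(h + 4)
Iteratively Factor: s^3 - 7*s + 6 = (s + 3)*(s^2 - 3*s + 2) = (s - 2)*(s + 3)*(s - 1)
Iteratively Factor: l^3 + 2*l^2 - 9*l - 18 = (l + 2)*(l^2 - 9) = (l + 2)*(l + 3)*(l - 3)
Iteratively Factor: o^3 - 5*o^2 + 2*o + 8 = (o + 1)*(o^2 - 6*o + 8) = (o - 2)*(o + 1)*(o - 4)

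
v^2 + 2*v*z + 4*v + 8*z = (v + 4)*(v + 2*z)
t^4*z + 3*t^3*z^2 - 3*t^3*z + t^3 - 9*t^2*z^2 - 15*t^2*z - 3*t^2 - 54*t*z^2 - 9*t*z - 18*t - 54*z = (t - 6)*(t + 3)*(t + 3*z)*(t*z + 1)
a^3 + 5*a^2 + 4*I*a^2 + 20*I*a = a*(a + 5)*(a + 4*I)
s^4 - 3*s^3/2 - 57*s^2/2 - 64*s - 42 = (s - 7)*(s + 3/2)*(s + 2)^2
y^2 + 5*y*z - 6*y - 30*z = (y - 6)*(y + 5*z)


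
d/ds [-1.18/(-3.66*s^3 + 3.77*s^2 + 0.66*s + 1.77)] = (-12.9564*s^2 + 8.8972*s + 0.7788)/(-3.66*s^3 + 3.77*s^2 + 0.66*s + 1.77)^2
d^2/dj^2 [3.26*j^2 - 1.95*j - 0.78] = 6.52000000000000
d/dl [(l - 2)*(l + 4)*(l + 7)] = 3*l^2 + 18*l + 6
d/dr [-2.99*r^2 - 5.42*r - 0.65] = -5.98*r - 5.42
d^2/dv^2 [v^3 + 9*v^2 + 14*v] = 6*v + 18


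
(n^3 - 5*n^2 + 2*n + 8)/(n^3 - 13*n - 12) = (n - 2)/(n + 3)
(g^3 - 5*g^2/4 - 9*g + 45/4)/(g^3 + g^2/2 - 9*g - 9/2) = (4*g - 5)/(2*(2*g + 1))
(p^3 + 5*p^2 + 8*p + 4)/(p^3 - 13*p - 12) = (p^2 + 4*p + 4)/(p^2 - p - 12)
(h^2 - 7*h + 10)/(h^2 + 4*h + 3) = (h^2 - 7*h + 10)/(h^2 + 4*h + 3)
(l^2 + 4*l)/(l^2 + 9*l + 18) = l*(l + 4)/(l^2 + 9*l + 18)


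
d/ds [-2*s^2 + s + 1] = 1 - 4*s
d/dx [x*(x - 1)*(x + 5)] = 3*x^2 + 8*x - 5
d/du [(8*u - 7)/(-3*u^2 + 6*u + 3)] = 2*(4*u^2 - 7*u + 11)/(3*(u^4 - 4*u^3 + 2*u^2 + 4*u + 1))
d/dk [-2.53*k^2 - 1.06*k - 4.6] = -5.06*k - 1.06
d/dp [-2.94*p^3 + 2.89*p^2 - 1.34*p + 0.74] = -8.82*p^2 + 5.78*p - 1.34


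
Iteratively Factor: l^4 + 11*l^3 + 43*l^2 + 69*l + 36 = (l + 3)*(l^3 + 8*l^2 + 19*l + 12) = (l + 3)*(l + 4)*(l^2 + 4*l + 3) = (l + 1)*(l + 3)*(l + 4)*(l + 3)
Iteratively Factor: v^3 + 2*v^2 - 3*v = (v - 1)*(v^2 + 3*v) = (v - 1)*(v + 3)*(v)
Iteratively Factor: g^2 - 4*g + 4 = (g - 2)*(g - 2)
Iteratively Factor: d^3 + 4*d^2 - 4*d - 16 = (d - 2)*(d^2 + 6*d + 8) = (d - 2)*(d + 2)*(d + 4)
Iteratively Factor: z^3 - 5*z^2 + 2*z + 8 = (z - 2)*(z^2 - 3*z - 4) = (z - 2)*(z + 1)*(z - 4)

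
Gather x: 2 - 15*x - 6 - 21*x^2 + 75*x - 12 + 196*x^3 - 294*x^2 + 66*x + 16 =196*x^3 - 315*x^2 + 126*x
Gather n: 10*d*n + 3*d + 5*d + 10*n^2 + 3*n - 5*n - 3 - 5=8*d + 10*n^2 + n*(10*d - 2) - 8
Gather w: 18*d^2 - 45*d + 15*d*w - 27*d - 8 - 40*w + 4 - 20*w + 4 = 18*d^2 - 72*d + w*(15*d - 60)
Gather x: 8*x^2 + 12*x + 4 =8*x^2 + 12*x + 4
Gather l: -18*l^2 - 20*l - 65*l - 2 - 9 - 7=-18*l^2 - 85*l - 18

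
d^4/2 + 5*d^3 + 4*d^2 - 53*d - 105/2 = (d/2 + 1/2)*(d - 3)*(d + 5)*(d + 7)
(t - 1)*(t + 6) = t^2 + 5*t - 6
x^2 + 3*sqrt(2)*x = x*(x + 3*sqrt(2))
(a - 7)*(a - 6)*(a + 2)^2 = a^4 - 9*a^3 - 6*a^2 + 116*a + 168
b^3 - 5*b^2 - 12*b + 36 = (b - 6)*(b - 2)*(b + 3)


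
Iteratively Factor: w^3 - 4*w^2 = (w)*(w^2 - 4*w) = w*(w - 4)*(w)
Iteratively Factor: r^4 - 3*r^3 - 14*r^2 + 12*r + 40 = (r + 2)*(r^3 - 5*r^2 - 4*r + 20) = (r - 5)*(r + 2)*(r^2 - 4) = (r - 5)*(r + 2)^2*(r - 2)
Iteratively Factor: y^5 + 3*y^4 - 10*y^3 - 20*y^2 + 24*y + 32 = (y + 1)*(y^4 + 2*y^3 - 12*y^2 - 8*y + 32) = (y + 1)*(y + 4)*(y^3 - 2*y^2 - 4*y + 8) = (y - 2)*(y + 1)*(y + 4)*(y^2 - 4) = (y - 2)*(y + 1)*(y + 2)*(y + 4)*(y - 2)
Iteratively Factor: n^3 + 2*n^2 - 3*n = (n + 3)*(n^2 - n) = n*(n + 3)*(n - 1)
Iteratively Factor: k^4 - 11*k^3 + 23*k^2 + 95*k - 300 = (k - 5)*(k^3 - 6*k^2 - 7*k + 60) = (k - 5)*(k - 4)*(k^2 - 2*k - 15) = (k - 5)*(k - 4)*(k + 3)*(k - 5)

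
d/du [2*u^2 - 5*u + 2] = 4*u - 5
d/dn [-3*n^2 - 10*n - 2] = -6*n - 10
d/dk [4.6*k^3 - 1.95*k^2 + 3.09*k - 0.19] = 13.8*k^2 - 3.9*k + 3.09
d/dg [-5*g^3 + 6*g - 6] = 6 - 15*g^2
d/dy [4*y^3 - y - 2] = 12*y^2 - 1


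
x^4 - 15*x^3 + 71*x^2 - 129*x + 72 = (x - 8)*(x - 3)^2*(x - 1)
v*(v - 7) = v^2 - 7*v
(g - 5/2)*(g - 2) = g^2 - 9*g/2 + 5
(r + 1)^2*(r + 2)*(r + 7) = r^4 + 11*r^3 + 33*r^2 + 37*r + 14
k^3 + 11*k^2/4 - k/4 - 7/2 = (k - 1)*(k + 7/4)*(k + 2)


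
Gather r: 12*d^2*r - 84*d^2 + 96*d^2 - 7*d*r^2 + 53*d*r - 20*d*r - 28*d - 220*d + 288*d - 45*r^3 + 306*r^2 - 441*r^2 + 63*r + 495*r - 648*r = 12*d^2 + 40*d - 45*r^3 + r^2*(-7*d - 135) + r*(12*d^2 + 33*d - 90)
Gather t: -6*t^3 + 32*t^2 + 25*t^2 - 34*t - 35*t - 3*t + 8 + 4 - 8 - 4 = -6*t^3 + 57*t^2 - 72*t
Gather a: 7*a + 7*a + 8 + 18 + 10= 14*a + 36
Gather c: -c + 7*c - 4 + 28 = 6*c + 24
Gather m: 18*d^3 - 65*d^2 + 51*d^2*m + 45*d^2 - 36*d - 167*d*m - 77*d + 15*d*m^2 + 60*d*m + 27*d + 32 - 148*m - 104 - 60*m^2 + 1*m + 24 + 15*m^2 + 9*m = 18*d^3 - 20*d^2 - 86*d + m^2*(15*d - 45) + m*(51*d^2 - 107*d - 138) - 48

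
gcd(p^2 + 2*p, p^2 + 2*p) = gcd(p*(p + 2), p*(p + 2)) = p^2 + 2*p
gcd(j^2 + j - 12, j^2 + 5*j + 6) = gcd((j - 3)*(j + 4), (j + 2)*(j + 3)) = 1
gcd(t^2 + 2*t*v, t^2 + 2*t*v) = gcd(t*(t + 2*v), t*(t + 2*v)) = t^2 + 2*t*v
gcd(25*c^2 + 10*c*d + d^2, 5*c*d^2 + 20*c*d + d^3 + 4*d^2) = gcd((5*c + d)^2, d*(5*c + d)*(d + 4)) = 5*c + d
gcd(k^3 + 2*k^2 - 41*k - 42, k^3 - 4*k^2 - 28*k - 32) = 1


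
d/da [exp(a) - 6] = exp(a)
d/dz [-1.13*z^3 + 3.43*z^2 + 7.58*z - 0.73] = -3.39*z^2 + 6.86*z + 7.58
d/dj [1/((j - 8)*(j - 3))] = (11 - 2*j)/(j^4 - 22*j^3 + 169*j^2 - 528*j + 576)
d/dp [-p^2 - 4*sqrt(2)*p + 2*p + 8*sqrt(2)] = -2*p - 4*sqrt(2) + 2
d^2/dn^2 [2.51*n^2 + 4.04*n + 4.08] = 5.02000000000000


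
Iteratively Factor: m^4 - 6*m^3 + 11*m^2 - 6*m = (m - 2)*(m^3 - 4*m^2 + 3*m) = m*(m - 2)*(m^2 - 4*m + 3) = m*(m - 3)*(m - 2)*(m - 1)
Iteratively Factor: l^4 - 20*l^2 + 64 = (l - 2)*(l^3 + 2*l^2 - 16*l - 32) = (l - 2)*(l + 2)*(l^2 - 16) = (l - 2)*(l + 2)*(l + 4)*(l - 4)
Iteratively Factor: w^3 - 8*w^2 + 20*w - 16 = (w - 2)*(w^2 - 6*w + 8) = (w - 2)^2*(w - 4)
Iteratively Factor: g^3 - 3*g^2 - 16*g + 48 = (g - 3)*(g^2 - 16) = (g - 4)*(g - 3)*(g + 4)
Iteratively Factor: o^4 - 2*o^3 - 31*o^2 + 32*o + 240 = (o - 4)*(o^3 + 2*o^2 - 23*o - 60) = (o - 5)*(o - 4)*(o^2 + 7*o + 12) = (o - 5)*(o - 4)*(o + 3)*(o + 4)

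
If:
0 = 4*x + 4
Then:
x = -1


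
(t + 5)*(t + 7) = t^2 + 12*t + 35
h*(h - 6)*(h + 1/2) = h^3 - 11*h^2/2 - 3*h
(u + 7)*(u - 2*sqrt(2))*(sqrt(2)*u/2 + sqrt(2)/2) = sqrt(2)*u^3/2 - 2*u^2 + 4*sqrt(2)*u^2 - 16*u + 7*sqrt(2)*u/2 - 14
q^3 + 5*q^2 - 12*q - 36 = (q - 3)*(q + 2)*(q + 6)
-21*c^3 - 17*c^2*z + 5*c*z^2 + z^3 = (-3*c + z)*(c + z)*(7*c + z)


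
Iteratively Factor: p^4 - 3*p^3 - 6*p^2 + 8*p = (p)*(p^3 - 3*p^2 - 6*p + 8) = p*(p - 4)*(p^2 + p - 2) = p*(p - 4)*(p - 1)*(p + 2)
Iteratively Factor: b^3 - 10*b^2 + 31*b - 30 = (b - 5)*(b^2 - 5*b + 6) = (b - 5)*(b - 3)*(b - 2)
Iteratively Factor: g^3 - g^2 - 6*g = (g + 2)*(g^2 - 3*g) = (g - 3)*(g + 2)*(g)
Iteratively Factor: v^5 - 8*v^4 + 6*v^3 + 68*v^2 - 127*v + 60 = (v - 1)*(v^4 - 7*v^3 - v^2 + 67*v - 60) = (v - 5)*(v - 1)*(v^3 - 2*v^2 - 11*v + 12) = (v - 5)*(v - 1)^2*(v^2 - v - 12) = (v - 5)*(v - 1)^2*(v + 3)*(v - 4)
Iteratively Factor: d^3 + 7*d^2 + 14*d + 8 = (d + 4)*(d^2 + 3*d + 2) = (d + 2)*(d + 4)*(d + 1)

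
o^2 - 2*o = o*(o - 2)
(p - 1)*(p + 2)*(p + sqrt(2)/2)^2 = p^4 + p^3 + sqrt(2)*p^3 - 3*p^2/2 + sqrt(2)*p^2 - 2*sqrt(2)*p + p/2 - 1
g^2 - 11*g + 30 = (g - 6)*(g - 5)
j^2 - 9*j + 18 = (j - 6)*(j - 3)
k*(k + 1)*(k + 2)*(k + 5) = k^4 + 8*k^3 + 17*k^2 + 10*k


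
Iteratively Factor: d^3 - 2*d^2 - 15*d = (d + 3)*(d^2 - 5*d) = d*(d + 3)*(d - 5)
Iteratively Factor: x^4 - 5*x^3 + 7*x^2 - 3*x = (x - 1)*(x^3 - 4*x^2 + 3*x) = (x - 1)^2*(x^2 - 3*x) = (x - 3)*(x - 1)^2*(x)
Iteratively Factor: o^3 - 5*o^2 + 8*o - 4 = (o - 1)*(o^2 - 4*o + 4) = (o - 2)*(o - 1)*(o - 2)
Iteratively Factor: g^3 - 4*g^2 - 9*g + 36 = (g + 3)*(g^2 - 7*g + 12) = (g - 3)*(g + 3)*(g - 4)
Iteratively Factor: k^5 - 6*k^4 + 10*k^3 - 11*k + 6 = (k - 1)*(k^4 - 5*k^3 + 5*k^2 + 5*k - 6) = (k - 3)*(k - 1)*(k^3 - 2*k^2 - k + 2) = (k - 3)*(k - 1)*(k + 1)*(k^2 - 3*k + 2) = (k - 3)*(k - 2)*(k - 1)*(k + 1)*(k - 1)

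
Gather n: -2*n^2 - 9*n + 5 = -2*n^2 - 9*n + 5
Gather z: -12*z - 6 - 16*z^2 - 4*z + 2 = -16*z^2 - 16*z - 4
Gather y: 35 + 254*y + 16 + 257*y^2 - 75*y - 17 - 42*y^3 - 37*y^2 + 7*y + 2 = -42*y^3 + 220*y^2 + 186*y + 36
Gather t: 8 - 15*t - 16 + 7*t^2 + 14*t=7*t^2 - t - 8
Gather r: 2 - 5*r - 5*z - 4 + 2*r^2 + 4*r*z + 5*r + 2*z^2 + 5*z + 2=2*r^2 + 4*r*z + 2*z^2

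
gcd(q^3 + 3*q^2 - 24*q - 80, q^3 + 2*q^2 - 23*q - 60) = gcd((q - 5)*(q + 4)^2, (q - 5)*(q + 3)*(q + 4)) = q^2 - q - 20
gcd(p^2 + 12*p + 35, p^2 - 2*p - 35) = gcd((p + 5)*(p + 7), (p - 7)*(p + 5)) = p + 5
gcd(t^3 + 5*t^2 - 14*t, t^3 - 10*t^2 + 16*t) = t^2 - 2*t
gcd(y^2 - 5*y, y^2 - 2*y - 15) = y - 5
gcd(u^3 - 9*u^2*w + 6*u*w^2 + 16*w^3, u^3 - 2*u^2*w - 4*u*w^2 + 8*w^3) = u - 2*w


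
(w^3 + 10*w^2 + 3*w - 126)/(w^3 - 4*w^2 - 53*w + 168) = (w + 6)/(w - 8)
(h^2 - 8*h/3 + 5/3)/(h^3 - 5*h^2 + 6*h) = (3*h^2 - 8*h + 5)/(3*h*(h^2 - 5*h + 6))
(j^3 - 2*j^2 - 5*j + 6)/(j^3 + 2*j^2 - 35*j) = (j^3 - 2*j^2 - 5*j + 6)/(j*(j^2 + 2*j - 35))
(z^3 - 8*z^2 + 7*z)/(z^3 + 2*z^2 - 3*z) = (z - 7)/(z + 3)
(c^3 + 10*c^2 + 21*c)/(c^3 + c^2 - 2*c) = (c^2 + 10*c + 21)/(c^2 + c - 2)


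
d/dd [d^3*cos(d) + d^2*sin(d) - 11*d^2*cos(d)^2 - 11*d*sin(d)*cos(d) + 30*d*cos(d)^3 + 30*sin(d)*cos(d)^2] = -d^3*sin(d) + 11*d^2*sin(2*d) + 4*d^2*cos(d) - 41*d*sin(d)/2 - 45*d*sin(3*d)/2 - 22*d*cos(2*d) - 11*d - 11*sin(2*d)/2 + 30*cos(d) + 30*cos(3*d)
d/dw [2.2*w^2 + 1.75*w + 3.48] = 4.4*w + 1.75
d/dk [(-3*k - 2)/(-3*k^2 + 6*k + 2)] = 3*(-3*k^2 - 4*k + 2)/(9*k^4 - 36*k^3 + 24*k^2 + 24*k + 4)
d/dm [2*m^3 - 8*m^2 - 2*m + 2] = 6*m^2 - 16*m - 2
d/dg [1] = 0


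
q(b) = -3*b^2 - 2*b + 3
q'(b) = -6*b - 2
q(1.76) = -9.81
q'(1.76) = -12.56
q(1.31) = -4.77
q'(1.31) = -9.86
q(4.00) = -53.00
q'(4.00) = -26.00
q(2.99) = -29.80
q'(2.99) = -19.94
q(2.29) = -17.31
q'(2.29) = -15.74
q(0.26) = 2.28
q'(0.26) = -3.56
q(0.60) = 0.72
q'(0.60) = -5.60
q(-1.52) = -0.89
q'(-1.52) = 7.12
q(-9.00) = -222.00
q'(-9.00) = 52.00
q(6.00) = -117.00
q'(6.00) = -38.00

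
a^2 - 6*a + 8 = (a - 4)*(a - 2)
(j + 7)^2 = j^2 + 14*j + 49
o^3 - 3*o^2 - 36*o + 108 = (o - 6)*(o - 3)*(o + 6)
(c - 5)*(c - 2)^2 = c^3 - 9*c^2 + 24*c - 20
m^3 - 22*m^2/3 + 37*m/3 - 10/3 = (m - 5)*(m - 2)*(m - 1/3)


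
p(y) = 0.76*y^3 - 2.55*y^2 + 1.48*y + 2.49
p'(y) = 2.28*y^2 - 5.1*y + 1.48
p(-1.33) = -5.78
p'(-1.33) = 12.30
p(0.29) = 2.72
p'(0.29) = 0.19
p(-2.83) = -39.35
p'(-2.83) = 34.17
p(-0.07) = 2.37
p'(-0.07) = 1.85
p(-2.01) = -16.96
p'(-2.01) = 20.94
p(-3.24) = -54.92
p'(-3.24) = 41.94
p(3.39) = 7.81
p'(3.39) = 10.39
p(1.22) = 1.88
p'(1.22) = -1.35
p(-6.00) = -262.35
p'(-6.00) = 114.16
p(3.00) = 4.50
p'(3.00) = 6.70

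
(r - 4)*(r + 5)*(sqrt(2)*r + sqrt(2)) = sqrt(2)*r^3 + 2*sqrt(2)*r^2 - 19*sqrt(2)*r - 20*sqrt(2)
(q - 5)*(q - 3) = q^2 - 8*q + 15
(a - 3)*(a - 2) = a^2 - 5*a + 6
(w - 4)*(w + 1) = w^2 - 3*w - 4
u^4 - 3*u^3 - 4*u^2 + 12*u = u*(u - 3)*(u - 2)*(u + 2)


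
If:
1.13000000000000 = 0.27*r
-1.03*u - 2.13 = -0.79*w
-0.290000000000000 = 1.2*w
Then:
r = 4.19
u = -2.25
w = -0.24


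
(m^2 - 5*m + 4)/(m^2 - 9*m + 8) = (m - 4)/(m - 8)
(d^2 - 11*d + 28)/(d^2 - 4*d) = (d - 7)/d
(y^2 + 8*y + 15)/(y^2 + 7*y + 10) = (y + 3)/(y + 2)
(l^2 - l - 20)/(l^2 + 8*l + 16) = (l - 5)/(l + 4)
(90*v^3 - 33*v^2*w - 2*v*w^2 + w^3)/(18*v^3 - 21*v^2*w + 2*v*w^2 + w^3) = (5*v - w)/(v - w)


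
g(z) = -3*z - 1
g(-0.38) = 0.14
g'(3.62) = -3.00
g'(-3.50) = -3.00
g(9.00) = -28.00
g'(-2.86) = -3.00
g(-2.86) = 7.58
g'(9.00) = -3.00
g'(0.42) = -3.00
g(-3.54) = 9.62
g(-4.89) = 13.67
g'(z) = -3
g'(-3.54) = -3.00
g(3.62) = -11.86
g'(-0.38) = -3.00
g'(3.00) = -3.00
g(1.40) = -5.20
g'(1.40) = -3.00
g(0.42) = -2.26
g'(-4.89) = -3.00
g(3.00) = -10.00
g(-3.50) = 9.50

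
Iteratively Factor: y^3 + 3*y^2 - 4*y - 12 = (y - 2)*(y^2 + 5*y + 6) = (y - 2)*(y + 3)*(y + 2)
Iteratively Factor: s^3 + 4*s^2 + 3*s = (s + 3)*(s^2 + s) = (s + 1)*(s + 3)*(s)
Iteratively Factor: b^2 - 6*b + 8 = (b - 2)*(b - 4)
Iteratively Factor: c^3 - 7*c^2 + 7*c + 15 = (c - 5)*(c^2 - 2*c - 3) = (c - 5)*(c + 1)*(c - 3)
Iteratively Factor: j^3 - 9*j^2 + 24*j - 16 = (j - 1)*(j^2 - 8*j + 16) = (j - 4)*(j - 1)*(j - 4)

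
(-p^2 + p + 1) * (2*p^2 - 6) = -2*p^4 + 2*p^3 + 8*p^2 - 6*p - 6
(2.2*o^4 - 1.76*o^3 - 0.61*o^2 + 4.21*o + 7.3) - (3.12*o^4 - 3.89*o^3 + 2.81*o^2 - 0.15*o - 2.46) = -0.92*o^4 + 2.13*o^3 - 3.42*o^2 + 4.36*o + 9.76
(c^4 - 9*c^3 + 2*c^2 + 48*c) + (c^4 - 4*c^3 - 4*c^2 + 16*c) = 2*c^4 - 13*c^3 - 2*c^2 + 64*c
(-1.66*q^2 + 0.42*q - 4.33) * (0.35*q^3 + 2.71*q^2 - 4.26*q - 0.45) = -0.581*q^5 - 4.3516*q^4 + 6.6943*q^3 - 12.7765*q^2 + 18.2568*q + 1.9485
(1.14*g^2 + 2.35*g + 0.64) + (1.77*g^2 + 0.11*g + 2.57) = 2.91*g^2 + 2.46*g + 3.21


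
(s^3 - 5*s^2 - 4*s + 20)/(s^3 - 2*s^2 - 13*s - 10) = (s - 2)/(s + 1)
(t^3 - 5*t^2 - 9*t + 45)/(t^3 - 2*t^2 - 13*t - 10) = (t^2 - 9)/(t^2 + 3*t + 2)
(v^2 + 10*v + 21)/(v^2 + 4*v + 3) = (v + 7)/(v + 1)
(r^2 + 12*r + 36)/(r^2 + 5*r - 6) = (r + 6)/(r - 1)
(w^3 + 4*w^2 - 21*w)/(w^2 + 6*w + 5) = w*(w^2 + 4*w - 21)/(w^2 + 6*w + 5)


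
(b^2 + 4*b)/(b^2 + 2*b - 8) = b/(b - 2)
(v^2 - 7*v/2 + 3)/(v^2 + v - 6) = (v - 3/2)/(v + 3)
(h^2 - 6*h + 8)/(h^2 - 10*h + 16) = (h - 4)/(h - 8)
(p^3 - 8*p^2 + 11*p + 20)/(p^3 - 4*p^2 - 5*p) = (p - 4)/p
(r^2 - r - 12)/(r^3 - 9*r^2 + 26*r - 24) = (r + 3)/(r^2 - 5*r + 6)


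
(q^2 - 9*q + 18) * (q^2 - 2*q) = q^4 - 11*q^3 + 36*q^2 - 36*q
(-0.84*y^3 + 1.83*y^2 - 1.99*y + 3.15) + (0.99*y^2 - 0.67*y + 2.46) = -0.84*y^3 + 2.82*y^2 - 2.66*y + 5.61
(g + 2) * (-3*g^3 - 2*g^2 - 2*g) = -3*g^4 - 8*g^3 - 6*g^2 - 4*g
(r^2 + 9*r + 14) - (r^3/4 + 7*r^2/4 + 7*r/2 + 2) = -r^3/4 - 3*r^2/4 + 11*r/2 + 12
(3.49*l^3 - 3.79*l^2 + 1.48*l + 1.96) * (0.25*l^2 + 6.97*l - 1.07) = 0.8725*l^5 + 23.3778*l^4 - 29.7806*l^3 + 14.8609*l^2 + 12.0776*l - 2.0972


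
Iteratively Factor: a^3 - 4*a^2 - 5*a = (a + 1)*(a^2 - 5*a) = (a - 5)*(a + 1)*(a)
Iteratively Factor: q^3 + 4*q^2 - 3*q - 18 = (q + 3)*(q^2 + q - 6) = (q - 2)*(q + 3)*(q + 3)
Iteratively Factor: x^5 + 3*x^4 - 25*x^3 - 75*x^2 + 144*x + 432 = (x - 4)*(x^4 + 7*x^3 + 3*x^2 - 63*x - 108) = (x - 4)*(x + 3)*(x^3 + 4*x^2 - 9*x - 36) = (x - 4)*(x + 3)^2*(x^2 + x - 12) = (x - 4)*(x - 3)*(x + 3)^2*(x + 4)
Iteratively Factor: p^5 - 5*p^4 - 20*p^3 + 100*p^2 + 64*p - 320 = (p - 2)*(p^4 - 3*p^3 - 26*p^2 + 48*p + 160) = (p - 5)*(p - 2)*(p^3 + 2*p^2 - 16*p - 32) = (p - 5)*(p - 2)*(p + 2)*(p^2 - 16) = (p - 5)*(p - 4)*(p - 2)*(p + 2)*(p + 4)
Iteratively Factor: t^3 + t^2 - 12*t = (t)*(t^2 + t - 12) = t*(t + 4)*(t - 3)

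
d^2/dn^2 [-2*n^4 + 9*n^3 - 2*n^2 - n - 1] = -24*n^2 + 54*n - 4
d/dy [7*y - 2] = 7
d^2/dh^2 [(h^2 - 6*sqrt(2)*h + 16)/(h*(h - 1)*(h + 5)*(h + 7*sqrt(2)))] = 2*(3*h^8 - 15*sqrt(2)*h^7 + 12*h^7 - 393*h^6 - 164*sqrt(2)*h^6 - 2064*h^5 - 72*sqrt(2)*h^5 + 3132*sqrt(2)*h^4 + 7662*h^4 - 3937*sqrt(2)*h^3 + 51256*h^3 - 20160*sqrt(2)*h^2 + 52944*h^2 - 94080*h + 8400*sqrt(2)*h + 39200)/(h^3*(h^9 + 12*h^8 + 21*sqrt(2)*h^8 + 327*h^7 + 252*sqrt(2)*h^7 + 1379*sqrt(2)*h^6 + 3472*h^6 + 9537*h^5 + 7056*sqrt(2)*h^5 - 16164*h^4 + 19173*sqrt(2)*h^4 - 48635*h^3 - 32116*sqrt(2)*h^3 - 115815*sqrt(2)*h^2 + 88200*h^2 - 36750*h + 205800*sqrt(2)*h - 85750*sqrt(2)))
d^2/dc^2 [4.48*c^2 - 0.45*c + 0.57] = 8.96000000000000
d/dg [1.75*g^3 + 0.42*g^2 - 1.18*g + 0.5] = 5.25*g^2 + 0.84*g - 1.18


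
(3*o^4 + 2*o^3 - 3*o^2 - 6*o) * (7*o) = 21*o^5 + 14*o^4 - 21*o^3 - 42*o^2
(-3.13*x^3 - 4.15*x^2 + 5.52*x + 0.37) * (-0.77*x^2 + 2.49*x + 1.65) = 2.4101*x^5 - 4.5982*x^4 - 19.7484*x^3 + 6.6124*x^2 + 10.0293*x + 0.6105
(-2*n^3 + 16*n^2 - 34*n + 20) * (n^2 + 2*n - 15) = -2*n^5 + 12*n^4 + 28*n^3 - 288*n^2 + 550*n - 300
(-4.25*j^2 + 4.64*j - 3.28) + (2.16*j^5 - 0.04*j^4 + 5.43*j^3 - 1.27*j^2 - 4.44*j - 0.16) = 2.16*j^5 - 0.04*j^4 + 5.43*j^3 - 5.52*j^2 + 0.199999999999999*j - 3.44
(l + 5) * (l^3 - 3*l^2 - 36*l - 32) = l^4 + 2*l^3 - 51*l^2 - 212*l - 160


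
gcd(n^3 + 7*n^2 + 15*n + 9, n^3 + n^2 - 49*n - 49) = n + 1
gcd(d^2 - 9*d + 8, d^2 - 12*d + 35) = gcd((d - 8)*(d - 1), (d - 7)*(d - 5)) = 1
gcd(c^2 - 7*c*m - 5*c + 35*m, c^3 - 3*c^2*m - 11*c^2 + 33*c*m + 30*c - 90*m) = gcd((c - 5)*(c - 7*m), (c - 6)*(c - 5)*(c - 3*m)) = c - 5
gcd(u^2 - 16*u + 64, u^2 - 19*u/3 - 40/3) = u - 8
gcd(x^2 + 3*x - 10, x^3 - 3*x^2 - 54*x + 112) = x - 2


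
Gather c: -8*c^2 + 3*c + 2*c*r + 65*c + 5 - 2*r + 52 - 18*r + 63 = -8*c^2 + c*(2*r + 68) - 20*r + 120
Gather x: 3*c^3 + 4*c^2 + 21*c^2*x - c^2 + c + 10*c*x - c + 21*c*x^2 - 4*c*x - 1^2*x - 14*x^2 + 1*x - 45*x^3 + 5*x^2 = 3*c^3 + 3*c^2 - 45*x^3 + x^2*(21*c - 9) + x*(21*c^2 + 6*c)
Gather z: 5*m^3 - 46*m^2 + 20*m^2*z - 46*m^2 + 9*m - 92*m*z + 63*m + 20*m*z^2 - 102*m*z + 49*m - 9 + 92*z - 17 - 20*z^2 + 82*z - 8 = 5*m^3 - 92*m^2 + 121*m + z^2*(20*m - 20) + z*(20*m^2 - 194*m + 174) - 34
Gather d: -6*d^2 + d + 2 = -6*d^2 + d + 2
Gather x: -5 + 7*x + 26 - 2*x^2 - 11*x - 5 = -2*x^2 - 4*x + 16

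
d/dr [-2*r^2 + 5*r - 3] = 5 - 4*r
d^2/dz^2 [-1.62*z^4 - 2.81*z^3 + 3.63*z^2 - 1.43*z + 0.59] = -19.44*z^2 - 16.86*z + 7.26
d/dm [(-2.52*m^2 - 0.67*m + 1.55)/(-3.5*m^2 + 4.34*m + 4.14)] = (-13.2818*m^2 - 10.0156*m - 9.5008)/(12.25*m^4 - 30.38*m^3 - 10.1444*m^2 + 35.9352*m + 17.1396)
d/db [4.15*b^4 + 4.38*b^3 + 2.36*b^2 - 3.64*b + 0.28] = 16.6*b^3 + 13.14*b^2 + 4.72*b - 3.64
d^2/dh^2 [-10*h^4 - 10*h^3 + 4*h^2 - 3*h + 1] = -120*h^2 - 60*h + 8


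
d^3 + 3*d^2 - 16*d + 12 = (d - 2)*(d - 1)*(d + 6)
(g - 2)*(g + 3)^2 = g^3 + 4*g^2 - 3*g - 18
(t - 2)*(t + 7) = t^2 + 5*t - 14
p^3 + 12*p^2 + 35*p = p*(p + 5)*(p + 7)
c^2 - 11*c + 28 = (c - 7)*(c - 4)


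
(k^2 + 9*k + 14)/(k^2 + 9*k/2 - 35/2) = 2*(k + 2)/(2*k - 5)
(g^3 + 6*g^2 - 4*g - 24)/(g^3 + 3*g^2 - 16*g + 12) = (g + 2)/(g - 1)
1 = 1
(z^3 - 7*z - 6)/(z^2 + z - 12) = (z^2 + 3*z + 2)/(z + 4)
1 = 1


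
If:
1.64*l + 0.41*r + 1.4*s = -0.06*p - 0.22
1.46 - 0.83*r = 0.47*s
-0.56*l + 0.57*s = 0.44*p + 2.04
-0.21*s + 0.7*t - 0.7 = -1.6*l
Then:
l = 0.315629016641281 - 0.375611520364194*t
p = 1.08889835738836*t - 6.24095572705808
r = 2.28483637111736 - 0.267011684946218*t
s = 0.471531273415662*t - 0.92854082559024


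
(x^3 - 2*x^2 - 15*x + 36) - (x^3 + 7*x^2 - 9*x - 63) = -9*x^2 - 6*x + 99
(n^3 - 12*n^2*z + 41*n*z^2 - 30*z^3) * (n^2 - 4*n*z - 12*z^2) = n^5 - 16*n^4*z + 77*n^3*z^2 - 50*n^2*z^3 - 372*n*z^4 + 360*z^5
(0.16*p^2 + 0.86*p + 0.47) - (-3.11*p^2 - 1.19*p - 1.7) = 3.27*p^2 + 2.05*p + 2.17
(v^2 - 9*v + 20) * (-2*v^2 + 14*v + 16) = -2*v^4 + 32*v^3 - 150*v^2 + 136*v + 320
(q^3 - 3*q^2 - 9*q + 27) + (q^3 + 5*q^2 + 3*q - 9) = 2*q^3 + 2*q^2 - 6*q + 18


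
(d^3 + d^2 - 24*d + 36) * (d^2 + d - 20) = d^5 + 2*d^4 - 43*d^3 - 8*d^2 + 516*d - 720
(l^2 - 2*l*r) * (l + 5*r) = l^3 + 3*l^2*r - 10*l*r^2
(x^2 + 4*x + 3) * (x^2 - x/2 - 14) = x^4 + 7*x^3/2 - 13*x^2 - 115*x/2 - 42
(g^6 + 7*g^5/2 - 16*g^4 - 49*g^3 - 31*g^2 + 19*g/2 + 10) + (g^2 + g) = g^6 + 7*g^5/2 - 16*g^4 - 49*g^3 - 30*g^2 + 21*g/2 + 10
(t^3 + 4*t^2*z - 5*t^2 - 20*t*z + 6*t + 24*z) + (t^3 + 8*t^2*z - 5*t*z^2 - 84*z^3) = 2*t^3 + 12*t^2*z - 5*t^2 - 5*t*z^2 - 20*t*z + 6*t - 84*z^3 + 24*z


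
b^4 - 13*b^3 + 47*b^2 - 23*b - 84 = (b - 7)*(b - 4)*(b - 3)*(b + 1)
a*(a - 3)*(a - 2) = a^3 - 5*a^2 + 6*a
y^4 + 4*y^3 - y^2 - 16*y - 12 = (y - 2)*(y + 1)*(y + 2)*(y + 3)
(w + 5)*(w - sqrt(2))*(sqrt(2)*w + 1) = sqrt(2)*w^3 - w^2 + 5*sqrt(2)*w^2 - 5*w - sqrt(2)*w - 5*sqrt(2)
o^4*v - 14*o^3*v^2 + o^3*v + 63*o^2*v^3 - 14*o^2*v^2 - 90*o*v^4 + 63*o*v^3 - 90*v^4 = (o - 6*v)*(o - 5*v)*(o - 3*v)*(o*v + v)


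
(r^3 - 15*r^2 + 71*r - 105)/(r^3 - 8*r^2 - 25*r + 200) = (r^2 - 10*r + 21)/(r^2 - 3*r - 40)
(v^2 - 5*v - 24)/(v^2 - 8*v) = (v + 3)/v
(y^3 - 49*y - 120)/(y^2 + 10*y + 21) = (y^2 - 3*y - 40)/(y + 7)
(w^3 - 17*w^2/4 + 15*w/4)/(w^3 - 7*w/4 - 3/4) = w*(-4*w^2 + 17*w - 15)/(-4*w^3 + 7*w + 3)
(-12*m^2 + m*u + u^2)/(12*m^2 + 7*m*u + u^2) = (-3*m + u)/(3*m + u)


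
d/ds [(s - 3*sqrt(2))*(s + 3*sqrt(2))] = 2*s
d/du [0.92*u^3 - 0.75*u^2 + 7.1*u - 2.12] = 2.76*u^2 - 1.5*u + 7.1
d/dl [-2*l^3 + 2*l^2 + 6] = 2*l*(2 - 3*l)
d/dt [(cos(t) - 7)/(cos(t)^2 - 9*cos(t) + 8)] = (cos(t)^2 - 14*cos(t) + 55)*sin(t)/(cos(t)^2 - 9*cos(t) + 8)^2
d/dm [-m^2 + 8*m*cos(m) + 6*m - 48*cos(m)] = -8*m*sin(m) - 2*m + 48*sin(m) + 8*cos(m) + 6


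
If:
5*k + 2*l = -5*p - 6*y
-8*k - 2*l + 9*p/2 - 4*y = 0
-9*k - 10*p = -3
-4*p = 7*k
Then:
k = -6/17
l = 1323/136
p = 21/34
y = -471/136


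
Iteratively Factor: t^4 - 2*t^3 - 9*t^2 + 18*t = (t)*(t^3 - 2*t^2 - 9*t + 18) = t*(t - 3)*(t^2 + t - 6) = t*(t - 3)*(t - 2)*(t + 3)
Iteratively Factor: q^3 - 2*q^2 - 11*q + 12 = (q - 4)*(q^2 + 2*q - 3) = (q - 4)*(q + 3)*(q - 1)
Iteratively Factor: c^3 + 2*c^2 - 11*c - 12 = (c + 1)*(c^2 + c - 12) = (c - 3)*(c + 1)*(c + 4)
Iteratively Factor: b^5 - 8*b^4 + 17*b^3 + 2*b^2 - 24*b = (b + 1)*(b^4 - 9*b^3 + 26*b^2 - 24*b) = (b - 3)*(b + 1)*(b^3 - 6*b^2 + 8*b) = b*(b - 3)*(b + 1)*(b^2 - 6*b + 8) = b*(b - 4)*(b - 3)*(b + 1)*(b - 2)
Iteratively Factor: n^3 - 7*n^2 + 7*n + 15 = (n - 3)*(n^2 - 4*n - 5) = (n - 3)*(n + 1)*(n - 5)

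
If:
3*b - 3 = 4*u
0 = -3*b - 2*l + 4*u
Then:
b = 4*u/3 + 1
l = -3/2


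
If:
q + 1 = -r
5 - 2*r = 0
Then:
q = -7/2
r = 5/2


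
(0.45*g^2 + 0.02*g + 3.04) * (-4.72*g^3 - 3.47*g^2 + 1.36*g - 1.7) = -2.124*g^5 - 1.6559*g^4 - 13.8062*g^3 - 11.2866*g^2 + 4.1004*g - 5.168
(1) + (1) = 2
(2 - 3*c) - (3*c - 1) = 3 - 6*c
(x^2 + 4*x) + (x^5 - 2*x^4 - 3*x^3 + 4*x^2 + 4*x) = x^5 - 2*x^4 - 3*x^3 + 5*x^2 + 8*x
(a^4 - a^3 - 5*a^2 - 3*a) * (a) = a^5 - a^4 - 5*a^3 - 3*a^2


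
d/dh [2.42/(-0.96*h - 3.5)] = 2.3232/(0.96*h + 3.5)^2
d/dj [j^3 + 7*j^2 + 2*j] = 3*j^2 + 14*j + 2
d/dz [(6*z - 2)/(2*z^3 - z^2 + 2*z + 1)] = 2*(-12*z^3 + 9*z^2 - 2*z + 5)/(4*z^6 - 4*z^5 + 9*z^4 + 2*z^2 + 4*z + 1)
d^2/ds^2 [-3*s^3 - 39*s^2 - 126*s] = -18*s - 78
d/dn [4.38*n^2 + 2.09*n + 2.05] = 8.76*n + 2.09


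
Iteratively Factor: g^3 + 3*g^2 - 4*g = (g)*(g^2 + 3*g - 4) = g*(g + 4)*(g - 1)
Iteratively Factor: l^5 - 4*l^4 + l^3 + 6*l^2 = (l)*(l^4 - 4*l^3 + l^2 + 6*l) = l*(l - 3)*(l^3 - l^2 - 2*l) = l*(l - 3)*(l + 1)*(l^2 - 2*l) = l*(l - 3)*(l - 2)*(l + 1)*(l)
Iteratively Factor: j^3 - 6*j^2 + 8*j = (j)*(j^2 - 6*j + 8) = j*(j - 4)*(j - 2)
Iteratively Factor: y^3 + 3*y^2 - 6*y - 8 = (y - 2)*(y^2 + 5*y + 4) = (y - 2)*(y + 4)*(y + 1)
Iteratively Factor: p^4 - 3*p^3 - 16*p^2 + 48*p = (p + 4)*(p^3 - 7*p^2 + 12*p) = (p - 3)*(p + 4)*(p^2 - 4*p) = p*(p - 3)*(p + 4)*(p - 4)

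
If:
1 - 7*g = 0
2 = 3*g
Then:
No Solution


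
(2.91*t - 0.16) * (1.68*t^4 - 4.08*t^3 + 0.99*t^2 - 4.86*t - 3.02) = 4.8888*t^5 - 12.1416*t^4 + 3.5337*t^3 - 14.301*t^2 - 8.0106*t + 0.4832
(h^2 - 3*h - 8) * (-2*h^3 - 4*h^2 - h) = -2*h^5 + 2*h^4 + 27*h^3 + 35*h^2 + 8*h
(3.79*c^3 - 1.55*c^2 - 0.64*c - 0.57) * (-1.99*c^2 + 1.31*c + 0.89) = -7.5421*c^5 + 8.0494*c^4 + 2.6162*c^3 - 1.0836*c^2 - 1.3163*c - 0.5073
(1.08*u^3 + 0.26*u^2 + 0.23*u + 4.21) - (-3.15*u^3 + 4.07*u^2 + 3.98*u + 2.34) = 4.23*u^3 - 3.81*u^2 - 3.75*u + 1.87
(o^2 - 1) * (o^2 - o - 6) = o^4 - o^3 - 7*o^2 + o + 6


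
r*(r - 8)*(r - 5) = r^3 - 13*r^2 + 40*r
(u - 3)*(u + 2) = u^2 - u - 6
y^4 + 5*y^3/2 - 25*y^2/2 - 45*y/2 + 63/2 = (y - 3)*(y - 1)*(y + 3)*(y + 7/2)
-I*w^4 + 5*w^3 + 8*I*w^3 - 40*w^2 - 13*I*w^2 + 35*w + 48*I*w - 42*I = (w - 7)*(w - I)*(w + 6*I)*(-I*w + I)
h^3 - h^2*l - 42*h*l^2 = h*(h - 7*l)*(h + 6*l)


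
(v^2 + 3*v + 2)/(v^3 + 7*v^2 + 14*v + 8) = 1/(v + 4)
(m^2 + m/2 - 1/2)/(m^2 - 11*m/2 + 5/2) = (m + 1)/(m - 5)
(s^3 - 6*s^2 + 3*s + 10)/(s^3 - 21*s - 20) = (s - 2)/(s + 4)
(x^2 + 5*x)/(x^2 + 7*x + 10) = x/(x + 2)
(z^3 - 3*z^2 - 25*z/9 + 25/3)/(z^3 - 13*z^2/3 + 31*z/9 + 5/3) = (3*z + 5)/(3*z + 1)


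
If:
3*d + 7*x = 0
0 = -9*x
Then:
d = 0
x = 0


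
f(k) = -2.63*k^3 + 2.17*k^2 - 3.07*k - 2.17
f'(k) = -7.89*k^2 + 4.34*k - 3.07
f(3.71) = -117.99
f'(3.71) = -95.57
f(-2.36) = 51.73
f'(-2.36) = -57.26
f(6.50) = -652.71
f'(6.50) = -308.21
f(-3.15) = 111.24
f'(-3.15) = -95.03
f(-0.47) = 0.03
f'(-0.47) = -6.85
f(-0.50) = 0.24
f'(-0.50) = -7.21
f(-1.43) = 14.35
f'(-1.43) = -25.41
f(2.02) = -21.19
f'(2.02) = -26.50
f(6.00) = -510.55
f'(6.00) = -261.07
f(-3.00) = 97.58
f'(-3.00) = -87.10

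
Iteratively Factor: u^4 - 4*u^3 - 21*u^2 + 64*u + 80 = (u - 5)*(u^3 + u^2 - 16*u - 16) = (u - 5)*(u + 1)*(u^2 - 16) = (u - 5)*(u + 1)*(u + 4)*(u - 4)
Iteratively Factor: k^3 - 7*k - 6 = (k + 1)*(k^2 - k - 6) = (k + 1)*(k + 2)*(k - 3)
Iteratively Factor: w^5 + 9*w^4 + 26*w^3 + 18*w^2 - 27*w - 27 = (w + 3)*(w^4 + 6*w^3 + 8*w^2 - 6*w - 9) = (w + 3)^2*(w^3 + 3*w^2 - w - 3) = (w + 1)*(w + 3)^2*(w^2 + 2*w - 3) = (w - 1)*(w + 1)*(w + 3)^2*(w + 3)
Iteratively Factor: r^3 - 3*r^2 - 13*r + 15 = (r - 5)*(r^2 + 2*r - 3) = (r - 5)*(r + 3)*(r - 1)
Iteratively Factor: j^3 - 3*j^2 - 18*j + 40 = (j - 5)*(j^2 + 2*j - 8) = (j - 5)*(j + 4)*(j - 2)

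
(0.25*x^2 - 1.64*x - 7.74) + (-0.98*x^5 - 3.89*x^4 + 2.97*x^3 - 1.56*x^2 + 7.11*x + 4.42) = -0.98*x^5 - 3.89*x^4 + 2.97*x^3 - 1.31*x^2 + 5.47*x - 3.32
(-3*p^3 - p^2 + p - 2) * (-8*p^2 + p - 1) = 24*p^5 + 5*p^4 - 6*p^3 + 18*p^2 - 3*p + 2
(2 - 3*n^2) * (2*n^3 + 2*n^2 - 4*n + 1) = -6*n^5 - 6*n^4 + 16*n^3 + n^2 - 8*n + 2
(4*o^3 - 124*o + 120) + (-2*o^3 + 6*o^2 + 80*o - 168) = 2*o^3 + 6*o^2 - 44*o - 48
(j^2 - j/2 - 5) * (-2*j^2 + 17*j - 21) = -2*j^4 + 18*j^3 - 39*j^2/2 - 149*j/2 + 105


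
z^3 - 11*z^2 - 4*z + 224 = (z - 8)*(z - 7)*(z + 4)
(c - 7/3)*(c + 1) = c^2 - 4*c/3 - 7/3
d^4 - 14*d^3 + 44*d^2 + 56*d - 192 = (d - 8)*(d - 6)*(d - 2)*(d + 2)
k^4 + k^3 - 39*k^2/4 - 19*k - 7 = (k - 7/2)*(k + 1/2)*(k + 2)^2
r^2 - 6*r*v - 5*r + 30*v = (r - 5)*(r - 6*v)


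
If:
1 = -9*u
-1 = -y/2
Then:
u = -1/9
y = 2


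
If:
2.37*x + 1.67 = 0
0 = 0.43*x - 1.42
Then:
No Solution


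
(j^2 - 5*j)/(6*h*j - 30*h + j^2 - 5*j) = j/(6*h + j)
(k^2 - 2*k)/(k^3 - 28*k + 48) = k/(k^2 + 2*k - 24)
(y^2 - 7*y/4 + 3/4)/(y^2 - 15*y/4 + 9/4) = (y - 1)/(y - 3)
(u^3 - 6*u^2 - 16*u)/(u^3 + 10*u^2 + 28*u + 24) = u*(u - 8)/(u^2 + 8*u + 12)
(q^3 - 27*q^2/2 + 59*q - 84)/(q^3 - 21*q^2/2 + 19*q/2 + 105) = (2*q^2 - 15*q + 28)/(2*q^2 - 9*q - 35)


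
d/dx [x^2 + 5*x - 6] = 2*x + 5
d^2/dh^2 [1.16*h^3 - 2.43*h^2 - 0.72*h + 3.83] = 6.96*h - 4.86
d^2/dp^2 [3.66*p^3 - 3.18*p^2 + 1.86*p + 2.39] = 21.96*p - 6.36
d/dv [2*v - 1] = 2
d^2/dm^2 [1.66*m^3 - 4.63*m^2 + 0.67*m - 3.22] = 9.96*m - 9.26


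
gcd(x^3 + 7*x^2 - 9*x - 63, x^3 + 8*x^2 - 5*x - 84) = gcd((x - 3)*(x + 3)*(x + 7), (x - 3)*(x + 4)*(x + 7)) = x^2 + 4*x - 21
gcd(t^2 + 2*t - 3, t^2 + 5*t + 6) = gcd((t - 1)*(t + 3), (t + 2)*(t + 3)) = t + 3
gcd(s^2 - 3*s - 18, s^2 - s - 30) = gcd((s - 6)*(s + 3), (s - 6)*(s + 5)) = s - 6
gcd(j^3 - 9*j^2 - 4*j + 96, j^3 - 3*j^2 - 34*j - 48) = j^2 - 5*j - 24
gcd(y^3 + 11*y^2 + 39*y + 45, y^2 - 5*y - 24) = y + 3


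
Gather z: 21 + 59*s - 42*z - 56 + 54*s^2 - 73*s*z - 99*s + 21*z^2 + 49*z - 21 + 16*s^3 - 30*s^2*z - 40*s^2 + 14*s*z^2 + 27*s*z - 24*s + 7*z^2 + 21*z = 16*s^3 + 14*s^2 - 64*s + z^2*(14*s + 28) + z*(-30*s^2 - 46*s + 28) - 56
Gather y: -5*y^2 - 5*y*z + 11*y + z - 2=-5*y^2 + y*(11 - 5*z) + z - 2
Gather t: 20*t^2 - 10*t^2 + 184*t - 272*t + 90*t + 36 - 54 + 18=10*t^2 + 2*t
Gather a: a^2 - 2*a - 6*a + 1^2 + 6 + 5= a^2 - 8*a + 12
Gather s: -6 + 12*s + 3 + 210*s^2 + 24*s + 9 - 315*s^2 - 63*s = -105*s^2 - 27*s + 6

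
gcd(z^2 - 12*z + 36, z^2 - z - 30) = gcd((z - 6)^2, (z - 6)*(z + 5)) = z - 6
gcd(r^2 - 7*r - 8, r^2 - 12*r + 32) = r - 8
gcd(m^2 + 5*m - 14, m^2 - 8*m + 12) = m - 2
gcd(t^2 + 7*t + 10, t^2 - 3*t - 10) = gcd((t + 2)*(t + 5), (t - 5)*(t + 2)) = t + 2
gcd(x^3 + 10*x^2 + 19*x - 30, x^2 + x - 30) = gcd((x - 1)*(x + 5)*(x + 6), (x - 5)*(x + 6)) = x + 6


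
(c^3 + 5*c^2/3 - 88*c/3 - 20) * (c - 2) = c^4 - c^3/3 - 98*c^2/3 + 116*c/3 + 40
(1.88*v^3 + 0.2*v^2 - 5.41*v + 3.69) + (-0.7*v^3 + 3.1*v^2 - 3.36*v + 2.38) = 1.18*v^3 + 3.3*v^2 - 8.77*v + 6.07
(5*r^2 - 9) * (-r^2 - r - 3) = -5*r^4 - 5*r^3 - 6*r^2 + 9*r + 27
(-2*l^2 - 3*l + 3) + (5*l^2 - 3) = 3*l^2 - 3*l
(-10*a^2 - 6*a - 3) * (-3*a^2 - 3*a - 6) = 30*a^4 + 48*a^3 + 87*a^2 + 45*a + 18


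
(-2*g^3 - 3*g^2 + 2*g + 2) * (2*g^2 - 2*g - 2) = -4*g^5 - 2*g^4 + 14*g^3 + 6*g^2 - 8*g - 4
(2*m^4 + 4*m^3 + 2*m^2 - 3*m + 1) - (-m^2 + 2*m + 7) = 2*m^4 + 4*m^3 + 3*m^2 - 5*m - 6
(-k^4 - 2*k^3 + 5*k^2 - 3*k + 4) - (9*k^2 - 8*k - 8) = -k^4 - 2*k^3 - 4*k^2 + 5*k + 12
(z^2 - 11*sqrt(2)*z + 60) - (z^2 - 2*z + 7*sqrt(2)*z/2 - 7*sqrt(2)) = -29*sqrt(2)*z/2 + 2*z + 7*sqrt(2) + 60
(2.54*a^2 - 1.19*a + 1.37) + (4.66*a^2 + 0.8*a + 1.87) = 7.2*a^2 - 0.39*a + 3.24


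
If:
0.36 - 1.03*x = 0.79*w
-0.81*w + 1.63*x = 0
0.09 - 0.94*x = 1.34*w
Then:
No Solution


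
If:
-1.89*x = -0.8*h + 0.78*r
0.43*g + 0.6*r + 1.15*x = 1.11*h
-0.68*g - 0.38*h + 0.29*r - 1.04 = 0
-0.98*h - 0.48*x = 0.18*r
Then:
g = -0.60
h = 0.03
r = 2.22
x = -0.90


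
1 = 1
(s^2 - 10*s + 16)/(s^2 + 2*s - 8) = (s - 8)/(s + 4)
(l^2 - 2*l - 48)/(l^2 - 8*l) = (l + 6)/l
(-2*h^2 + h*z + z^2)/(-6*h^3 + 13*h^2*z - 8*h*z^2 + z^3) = (2*h + z)/(6*h^2 - 7*h*z + z^2)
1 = 1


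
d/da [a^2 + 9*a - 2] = 2*a + 9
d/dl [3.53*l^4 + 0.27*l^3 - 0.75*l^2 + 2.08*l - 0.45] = 14.12*l^3 + 0.81*l^2 - 1.5*l + 2.08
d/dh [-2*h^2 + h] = 1 - 4*h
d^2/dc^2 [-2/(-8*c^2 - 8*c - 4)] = 2*(-2*c^2 - 2*c + 2*(2*c + 1)^2 - 1)/(2*c^2 + 2*c + 1)^3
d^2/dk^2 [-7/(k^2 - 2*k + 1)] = -42/(k^4 - 4*k^3 + 6*k^2 - 4*k + 1)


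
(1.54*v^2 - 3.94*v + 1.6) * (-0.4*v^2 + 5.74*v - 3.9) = -0.616*v^4 + 10.4156*v^3 - 29.2616*v^2 + 24.55*v - 6.24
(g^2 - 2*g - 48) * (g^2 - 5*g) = g^4 - 7*g^3 - 38*g^2 + 240*g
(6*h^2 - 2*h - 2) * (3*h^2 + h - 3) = 18*h^4 - 26*h^2 + 4*h + 6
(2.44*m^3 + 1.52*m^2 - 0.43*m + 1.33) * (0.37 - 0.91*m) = -2.2204*m^4 - 0.4804*m^3 + 0.9537*m^2 - 1.3694*m + 0.4921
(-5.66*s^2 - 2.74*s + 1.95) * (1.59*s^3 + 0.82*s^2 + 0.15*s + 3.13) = -8.9994*s^5 - 8.9978*s^4 + 0.00470000000000037*s^3 - 16.5278*s^2 - 8.2837*s + 6.1035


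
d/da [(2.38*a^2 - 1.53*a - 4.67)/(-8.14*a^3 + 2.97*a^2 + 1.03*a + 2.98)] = (19.3732*a^4 - 24.9084*a^3 - 107.0459*a^2 + 41.9246*a + 0.2507)/(66.2596*a^6 - 48.3516*a^5 - 7.9475*a^4 - 42.3962*a^3 + 18.7621*a^2 + 6.1388*a + 8.8804)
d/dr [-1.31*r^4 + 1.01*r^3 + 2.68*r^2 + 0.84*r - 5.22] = -5.24*r^3 + 3.03*r^2 + 5.36*r + 0.84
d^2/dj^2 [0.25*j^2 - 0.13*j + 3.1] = 0.500000000000000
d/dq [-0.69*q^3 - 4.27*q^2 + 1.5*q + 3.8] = -2.07*q^2 - 8.54*q + 1.5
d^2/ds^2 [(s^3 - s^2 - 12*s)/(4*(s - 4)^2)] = 14/(s^3 - 12*s^2 + 48*s - 64)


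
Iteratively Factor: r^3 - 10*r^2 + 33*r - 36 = (r - 3)*(r^2 - 7*r + 12) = (r - 4)*(r - 3)*(r - 3)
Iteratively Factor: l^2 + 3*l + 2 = (l + 2)*(l + 1)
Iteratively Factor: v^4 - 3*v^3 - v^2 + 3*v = (v + 1)*(v^3 - 4*v^2 + 3*v) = v*(v + 1)*(v^2 - 4*v + 3) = v*(v - 3)*(v + 1)*(v - 1)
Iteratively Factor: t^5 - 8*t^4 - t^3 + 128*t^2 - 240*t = (t)*(t^4 - 8*t^3 - t^2 + 128*t - 240) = t*(t - 5)*(t^3 - 3*t^2 - 16*t + 48) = t*(t - 5)*(t + 4)*(t^2 - 7*t + 12) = t*(t - 5)*(t - 3)*(t + 4)*(t - 4)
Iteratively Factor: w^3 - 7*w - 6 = (w - 3)*(w^2 + 3*w + 2) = (w - 3)*(w + 1)*(w + 2)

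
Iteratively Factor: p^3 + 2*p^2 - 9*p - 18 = (p + 2)*(p^2 - 9) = (p - 3)*(p + 2)*(p + 3)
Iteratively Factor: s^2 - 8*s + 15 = (s - 3)*(s - 5)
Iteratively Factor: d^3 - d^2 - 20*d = (d - 5)*(d^2 + 4*d) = (d - 5)*(d + 4)*(d)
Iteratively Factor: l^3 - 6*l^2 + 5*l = (l)*(l^2 - 6*l + 5) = l*(l - 1)*(l - 5)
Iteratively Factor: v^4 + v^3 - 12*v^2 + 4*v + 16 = (v + 1)*(v^3 - 12*v + 16) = (v - 2)*(v + 1)*(v^2 + 2*v - 8) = (v - 2)*(v + 1)*(v + 4)*(v - 2)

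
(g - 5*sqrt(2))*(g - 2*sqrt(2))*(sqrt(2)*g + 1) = sqrt(2)*g^3 - 13*g^2 + 13*sqrt(2)*g + 20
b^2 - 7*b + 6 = (b - 6)*(b - 1)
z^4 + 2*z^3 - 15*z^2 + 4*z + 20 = (z - 2)^2*(z + 1)*(z + 5)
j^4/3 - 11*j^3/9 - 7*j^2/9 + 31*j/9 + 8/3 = (j/3 + 1/3)*(j - 3)*(j - 8/3)*(j + 1)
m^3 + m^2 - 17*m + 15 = (m - 3)*(m - 1)*(m + 5)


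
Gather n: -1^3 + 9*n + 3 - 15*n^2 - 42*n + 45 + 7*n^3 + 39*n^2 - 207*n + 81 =7*n^3 + 24*n^2 - 240*n + 128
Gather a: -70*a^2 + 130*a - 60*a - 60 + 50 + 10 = -70*a^2 + 70*a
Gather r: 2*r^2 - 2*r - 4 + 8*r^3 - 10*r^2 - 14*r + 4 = 8*r^3 - 8*r^2 - 16*r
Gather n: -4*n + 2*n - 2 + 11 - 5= 4 - 2*n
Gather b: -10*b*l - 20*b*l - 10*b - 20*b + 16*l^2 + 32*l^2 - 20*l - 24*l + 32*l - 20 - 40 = b*(-30*l - 30) + 48*l^2 - 12*l - 60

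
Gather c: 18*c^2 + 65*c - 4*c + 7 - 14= 18*c^2 + 61*c - 7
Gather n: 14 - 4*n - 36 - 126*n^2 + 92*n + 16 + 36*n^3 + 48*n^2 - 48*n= 36*n^3 - 78*n^2 + 40*n - 6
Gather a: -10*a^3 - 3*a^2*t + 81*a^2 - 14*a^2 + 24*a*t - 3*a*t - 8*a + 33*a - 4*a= -10*a^3 + a^2*(67 - 3*t) + a*(21*t + 21)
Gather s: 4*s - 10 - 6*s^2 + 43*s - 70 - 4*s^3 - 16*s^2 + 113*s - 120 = -4*s^3 - 22*s^2 + 160*s - 200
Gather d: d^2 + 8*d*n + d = d^2 + d*(8*n + 1)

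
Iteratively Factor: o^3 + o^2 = (o)*(o^2 + o) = o^2*(o + 1)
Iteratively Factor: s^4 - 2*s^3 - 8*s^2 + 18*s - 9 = (s + 3)*(s^3 - 5*s^2 + 7*s - 3) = (s - 3)*(s + 3)*(s^2 - 2*s + 1) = (s - 3)*(s - 1)*(s + 3)*(s - 1)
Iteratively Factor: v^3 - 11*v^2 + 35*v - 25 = (v - 1)*(v^2 - 10*v + 25) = (v - 5)*(v - 1)*(v - 5)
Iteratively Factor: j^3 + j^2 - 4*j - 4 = (j + 2)*(j^2 - j - 2) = (j - 2)*(j + 2)*(j + 1)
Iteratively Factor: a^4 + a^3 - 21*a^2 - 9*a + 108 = (a - 3)*(a^3 + 4*a^2 - 9*a - 36) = (a - 3)*(a + 4)*(a^2 - 9) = (a - 3)*(a + 3)*(a + 4)*(a - 3)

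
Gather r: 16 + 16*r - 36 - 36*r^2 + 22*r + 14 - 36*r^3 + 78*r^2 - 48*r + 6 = -36*r^3 + 42*r^2 - 10*r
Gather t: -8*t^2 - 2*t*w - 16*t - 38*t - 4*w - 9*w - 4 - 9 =-8*t^2 + t*(-2*w - 54) - 13*w - 13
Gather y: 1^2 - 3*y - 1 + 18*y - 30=15*y - 30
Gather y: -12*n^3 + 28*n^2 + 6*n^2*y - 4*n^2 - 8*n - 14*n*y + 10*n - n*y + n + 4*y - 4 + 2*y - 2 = -12*n^3 + 24*n^2 + 3*n + y*(6*n^2 - 15*n + 6) - 6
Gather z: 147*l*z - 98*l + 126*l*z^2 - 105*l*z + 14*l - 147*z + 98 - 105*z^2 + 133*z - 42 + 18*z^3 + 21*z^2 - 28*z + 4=-84*l + 18*z^3 + z^2*(126*l - 84) + z*(42*l - 42) + 60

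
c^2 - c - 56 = (c - 8)*(c + 7)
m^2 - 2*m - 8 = (m - 4)*(m + 2)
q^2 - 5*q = q*(q - 5)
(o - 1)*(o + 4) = o^2 + 3*o - 4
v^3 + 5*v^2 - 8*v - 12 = (v - 2)*(v + 1)*(v + 6)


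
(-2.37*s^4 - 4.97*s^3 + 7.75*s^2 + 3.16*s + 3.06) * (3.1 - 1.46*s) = 3.4602*s^5 - 0.0908000000000007*s^4 - 26.722*s^3 + 19.4114*s^2 + 5.3284*s + 9.486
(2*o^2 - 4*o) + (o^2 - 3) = 3*o^2 - 4*o - 3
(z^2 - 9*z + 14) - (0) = z^2 - 9*z + 14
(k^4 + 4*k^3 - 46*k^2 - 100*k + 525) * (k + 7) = k^5 + 11*k^4 - 18*k^3 - 422*k^2 - 175*k + 3675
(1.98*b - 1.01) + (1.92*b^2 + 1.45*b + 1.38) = 1.92*b^2 + 3.43*b + 0.37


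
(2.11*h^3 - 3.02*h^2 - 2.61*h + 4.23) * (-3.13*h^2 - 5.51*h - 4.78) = -6.6043*h^5 - 2.1735*h^4 + 14.7237*h^3 + 15.5768*h^2 - 10.8315*h - 20.2194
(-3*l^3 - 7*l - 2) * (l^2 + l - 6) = -3*l^5 - 3*l^4 + 11*l^3 - 9*l^2 + 40*l + 12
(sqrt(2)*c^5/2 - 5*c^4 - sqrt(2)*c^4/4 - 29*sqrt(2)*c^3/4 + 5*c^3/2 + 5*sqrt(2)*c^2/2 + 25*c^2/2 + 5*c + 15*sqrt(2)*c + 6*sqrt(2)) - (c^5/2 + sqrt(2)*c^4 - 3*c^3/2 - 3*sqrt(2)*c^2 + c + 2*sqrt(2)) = -c^5/2 + sqrt(2)*c^5/2 - 5*c^4 - 5*sqrt(2)*c^4/4 - 29*sqrt(2)*c^3/4 + 4*c^3 + 11*sqrt(2)*c^2/2 + 25*c^2/2 + 4*c + 15*sqrt(2)*c + 4*sqrt(2)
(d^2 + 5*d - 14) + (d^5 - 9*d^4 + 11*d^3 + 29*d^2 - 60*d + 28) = d^5 - 9*d^4 + 11*d^3 + 30*d^2 - 55*d + 14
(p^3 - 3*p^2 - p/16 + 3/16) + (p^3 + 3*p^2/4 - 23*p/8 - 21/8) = 2*p^3 - 9*p^2/4 - 47*p/16 - 39/16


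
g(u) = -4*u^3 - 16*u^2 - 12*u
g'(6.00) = -636.00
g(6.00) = -1512.00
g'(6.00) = -636.00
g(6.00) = -1512.00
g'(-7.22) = -406.50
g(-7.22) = 758.05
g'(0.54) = -32.78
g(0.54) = -11.78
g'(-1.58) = 8.60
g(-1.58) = -5.21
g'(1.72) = -102.54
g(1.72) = -88.33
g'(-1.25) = 9.25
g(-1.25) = -2.19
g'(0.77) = -43.75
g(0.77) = -20.55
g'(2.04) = -127.22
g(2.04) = -125.02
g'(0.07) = -14.30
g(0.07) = -0.92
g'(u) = -12*u^2 - 32*u - 12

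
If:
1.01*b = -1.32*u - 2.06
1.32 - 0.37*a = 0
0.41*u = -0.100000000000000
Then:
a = 3.57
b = -1.72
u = -0.24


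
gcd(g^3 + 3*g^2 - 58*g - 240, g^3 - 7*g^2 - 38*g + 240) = g^2 - 2*g - 48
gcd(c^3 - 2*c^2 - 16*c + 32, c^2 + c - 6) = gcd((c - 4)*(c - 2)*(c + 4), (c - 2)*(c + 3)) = c - 2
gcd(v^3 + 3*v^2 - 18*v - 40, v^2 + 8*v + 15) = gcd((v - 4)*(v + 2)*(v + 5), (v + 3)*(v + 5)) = v + 5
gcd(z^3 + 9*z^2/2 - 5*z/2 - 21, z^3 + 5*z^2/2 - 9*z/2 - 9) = z^2 + z - 6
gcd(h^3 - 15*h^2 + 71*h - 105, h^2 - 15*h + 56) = h - 7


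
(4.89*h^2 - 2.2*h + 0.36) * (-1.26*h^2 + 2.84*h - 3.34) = -6.1614*h^4 + 16.6596*h^3 - 23.0342*h^2 + 8.3704*h - 1.2024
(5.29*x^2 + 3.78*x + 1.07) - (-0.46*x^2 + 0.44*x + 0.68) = 5.75*x^2 + 3.34*x + 0.39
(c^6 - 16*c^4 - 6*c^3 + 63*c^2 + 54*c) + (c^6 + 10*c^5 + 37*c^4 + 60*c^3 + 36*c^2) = 2*c^6 + 10*c^5 + 21*c^4 + 54*c^3 + 99*c^2 + 54*c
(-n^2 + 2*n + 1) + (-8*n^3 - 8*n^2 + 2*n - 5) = -8*n^3 - 9*n^2 + 4*n - 4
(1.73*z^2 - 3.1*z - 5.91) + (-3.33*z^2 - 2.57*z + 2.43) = -1.6*z^2 - 5.67*z - 3.48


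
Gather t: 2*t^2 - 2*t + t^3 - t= t^3 + 2*t^2 - 3*t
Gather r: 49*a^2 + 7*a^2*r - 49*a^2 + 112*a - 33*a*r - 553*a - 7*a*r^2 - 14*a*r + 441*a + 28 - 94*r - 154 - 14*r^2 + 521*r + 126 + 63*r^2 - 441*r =r^2*(49 - 7*a) + r*(7*a^2 - 47*a - 14)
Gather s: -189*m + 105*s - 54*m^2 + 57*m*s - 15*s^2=-54*m^2 - 189*m - 15*s^2 + s*(57*m + 105)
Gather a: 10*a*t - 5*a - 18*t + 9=a*(10*t - 5) - 18*t + 9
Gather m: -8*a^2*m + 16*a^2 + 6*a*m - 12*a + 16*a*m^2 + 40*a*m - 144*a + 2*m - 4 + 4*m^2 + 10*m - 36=16*a^2 - 156*a + m^2*(16*a + 4) + m*(-8*a^2 + 46*a + 12) - 40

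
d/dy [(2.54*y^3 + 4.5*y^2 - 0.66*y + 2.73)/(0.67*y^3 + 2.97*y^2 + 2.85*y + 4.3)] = (4.5288*y^4 + 15.3624*y^3 + 42.0639*y^2 + 22.4838*y - 10.6185)/(0.4489*y^6 + 3.9798*y^5 + 12.6399*y^4 + 22.691*y^3 + 33.6645*y^2 + 24.51*y + 18.49)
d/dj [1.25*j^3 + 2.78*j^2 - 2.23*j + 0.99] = 3.75*j^2 + 5.56*j - 2.23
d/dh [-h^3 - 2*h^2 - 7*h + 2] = -3*h^2 - 4*h - 7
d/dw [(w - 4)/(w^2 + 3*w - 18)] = (w^2 + 3*w - (w - 4)*(2*w + 3) - 18)/(w^2 + 3*w - 18)^2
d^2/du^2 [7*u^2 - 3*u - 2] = 14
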